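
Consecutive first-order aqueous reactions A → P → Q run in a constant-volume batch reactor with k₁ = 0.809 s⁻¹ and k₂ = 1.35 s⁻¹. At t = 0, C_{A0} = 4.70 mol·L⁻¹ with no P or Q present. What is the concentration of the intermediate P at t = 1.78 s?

For first-order series with pure A initially, C_P(t) = k₁C_{A0}/(k₂−k₁)·(e^(−k₁t) − e^(−k₂t)).
e^(−k₁t) = e^(−0.809×1.78) = e^(−1.440) = 0.2369; e^(−k₂t) = e^(−2.403) = 0.09045.
C_P = 0.809×4.70/(1.35−0.809) × (0.2369−0.09045) = 7.028×0.1465 = 1.029 mol·L⁻¹.

1.03 mol·L⁻¹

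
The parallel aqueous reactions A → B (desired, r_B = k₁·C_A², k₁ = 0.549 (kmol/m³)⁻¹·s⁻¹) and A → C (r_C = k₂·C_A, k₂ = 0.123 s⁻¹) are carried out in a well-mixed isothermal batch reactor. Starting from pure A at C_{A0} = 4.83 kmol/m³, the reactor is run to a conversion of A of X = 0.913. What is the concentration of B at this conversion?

C_A = C_{A0}(1−X) = 0.4202 kmol/m³.
Along a PFR/batch, dC_C/dC_A = −r_C/(r_B+r_C) = −k₂/(k₂+k₁·C_A).
Integrating from C_{A0} to C_A: C_C = (0.123/0.549)·ln[(0.123+0.549·4.83)/(0.123+0.549·0.420)] = 0.2240·ln(2.775/0.3537) = 0.4615 kmol/m³.
Then C_B = (C_{A0}−C_A) − C_C = 4.410 − 0.4615 = 3.948 kmol/m³.

3.95 kmol/m³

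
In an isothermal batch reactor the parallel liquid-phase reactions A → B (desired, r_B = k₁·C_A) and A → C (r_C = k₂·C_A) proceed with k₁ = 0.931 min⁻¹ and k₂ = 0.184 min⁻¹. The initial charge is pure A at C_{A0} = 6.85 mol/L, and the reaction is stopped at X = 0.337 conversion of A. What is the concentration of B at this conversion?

1.93 mol/L

C_A = C_{A0}(1−X) = 4.542 mol/L.
Both paths are first order in A, so the instantaneous fraction to B is constant: dC_B/d(−C_A) = k₁/(k₁+k₂) = 0.8350.
C_B = 0.8350·(C_{A0}−C_A) = 0.8350×2.308 = 1.93 mol/L.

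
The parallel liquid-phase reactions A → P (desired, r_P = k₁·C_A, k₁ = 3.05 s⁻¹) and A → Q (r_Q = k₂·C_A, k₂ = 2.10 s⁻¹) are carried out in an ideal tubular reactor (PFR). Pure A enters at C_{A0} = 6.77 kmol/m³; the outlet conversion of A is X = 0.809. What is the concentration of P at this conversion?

C_A = C_{A0}(1−X) = 1.293 kmol/m³.
Both paths are first order in A, so the instantaneous fraction to P is constant: dC_P/d(−C_A) = k₁/(k₁+k₂) = 0.5922.
C_P = 0.5922·(C_{A0}−C_A) = 0.5922×5.477 = 3.24 kmol/m³.

3.24 kmol/m³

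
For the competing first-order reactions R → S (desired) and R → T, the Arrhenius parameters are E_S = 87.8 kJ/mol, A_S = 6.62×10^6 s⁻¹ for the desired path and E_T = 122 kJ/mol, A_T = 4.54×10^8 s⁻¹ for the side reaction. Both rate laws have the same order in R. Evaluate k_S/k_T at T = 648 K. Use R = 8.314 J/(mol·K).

k_S/k_T = (A_S/A_T)·exp[−(E_S−E_T)/(RT)] = (A_S/A_T)·exp[(E_T−E_S)/(RT)].
(E_T−E_S)/(RT) = (122−87.8)×10³/(8.314×648) = 34200/5387 = 6.348.
k_S/k_T = (6.62×10^6/4.54×10^8)·exp(6.348) = 0.01458 × 571.4 = 8.33.

8.33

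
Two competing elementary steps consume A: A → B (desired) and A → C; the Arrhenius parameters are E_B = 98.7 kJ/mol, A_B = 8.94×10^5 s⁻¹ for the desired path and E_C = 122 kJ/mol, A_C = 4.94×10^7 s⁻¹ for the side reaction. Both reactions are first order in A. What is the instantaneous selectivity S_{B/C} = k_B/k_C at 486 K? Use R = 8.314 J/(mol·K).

5.78

k_B/k_C = (A_B/A_C)·exp[−(E_B−E_C)/(RT)] = (A_B/A_C)·exp[(E_C−E_B)/(RT)].
(E_C−E_B)/(RT) = (122−98.7)×10³/(8.314×486) = 23300/4041 = 5.766.
k_B/k_C = (8.94×10^5/4.94×10^7)·exp(5.766) = 0.01810 × 319.4 = 5.78.
Since E_B < E_C, lowering the temperature improves selectivity toward B.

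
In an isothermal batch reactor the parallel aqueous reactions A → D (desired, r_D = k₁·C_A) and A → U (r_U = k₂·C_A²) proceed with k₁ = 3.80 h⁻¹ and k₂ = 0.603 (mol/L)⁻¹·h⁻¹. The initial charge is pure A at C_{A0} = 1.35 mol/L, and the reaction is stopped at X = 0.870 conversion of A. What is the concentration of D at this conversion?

1.05 mol/L

C_A = C_{A0}(1−X) = 0.1755 mol/L.
Along a PFR/batch, dC_D/dC_A = −r_D/(r_D+r_U) = −k₁/(k₁+k₂·C_A).
Integrating from C_{A0} to C_A: C_D = (3.80/0.603)·ln[(3.80+0.603·1.35)/(3.80+0.603·0.176)] = 6.302·ln(4.614/3.906) = 1.050 mol/L.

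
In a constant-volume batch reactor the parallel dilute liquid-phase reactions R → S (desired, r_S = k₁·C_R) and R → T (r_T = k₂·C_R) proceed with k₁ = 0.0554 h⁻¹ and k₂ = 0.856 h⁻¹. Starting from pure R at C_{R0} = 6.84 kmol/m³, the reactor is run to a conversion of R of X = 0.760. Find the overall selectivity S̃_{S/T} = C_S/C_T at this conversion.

0.0647

C_R = C_{R0}(1−X) = 1.642 kmol/m³.
Both paths are first order in R, so the instantaneous fraction to S is constant: dC_S/d(−C_R) = k₁/(k₁+k₂) = 0.06079.
C_S = 0.06079·(C_{R0}−C_R) = 0.06079×5.198 = 0.316 kmol/m³.
C_T = (C_{R0}−C_R)−C_S = 4.882 kmol/m³; S̃_{S/T} = 0.3160/4.882 = 0.0647.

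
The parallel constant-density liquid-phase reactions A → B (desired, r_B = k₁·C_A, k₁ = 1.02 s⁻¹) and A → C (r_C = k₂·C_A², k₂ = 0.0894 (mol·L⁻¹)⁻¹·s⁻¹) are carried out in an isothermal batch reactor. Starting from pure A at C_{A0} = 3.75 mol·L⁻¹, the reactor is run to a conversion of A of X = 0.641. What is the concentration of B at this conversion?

C_A = C_{A0}(1−X) = 1.346 mol·L⁻¹.
Along a PFR/batch, dC_B/dC_A = −r_B/(r_B+r_C) = −k₁/(k₁+k₂·C_A).
Integrating from C_{A0} to C_A: C_B = (1.02/0.0894)·ln[(1.02+0.0894·3.75)/(1.02+0.0894·1.35)] = 11.41·ln(1.355/1.140) = 1.970 mol·L⁻¹.

1.97 mol·L⁻¹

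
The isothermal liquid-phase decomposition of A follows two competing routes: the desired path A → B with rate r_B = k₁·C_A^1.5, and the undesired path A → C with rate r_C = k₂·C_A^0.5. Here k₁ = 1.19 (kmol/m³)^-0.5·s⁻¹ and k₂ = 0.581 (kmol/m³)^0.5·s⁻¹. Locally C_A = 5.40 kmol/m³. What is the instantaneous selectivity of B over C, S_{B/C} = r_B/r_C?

11.1

S_{B/C} = r_B/r_C = (k₁·C_A^1.5)/(k₂·C_A^0.5) = (k₁/k₂)·C_A.
= (1.19×5.400^1.5) / (0.581×5.400^0.5) = 14.93/1.350 = 11.1.
Since the desired path is higher order in A, keeping C_A high (PFR or concentrated feed) favours B.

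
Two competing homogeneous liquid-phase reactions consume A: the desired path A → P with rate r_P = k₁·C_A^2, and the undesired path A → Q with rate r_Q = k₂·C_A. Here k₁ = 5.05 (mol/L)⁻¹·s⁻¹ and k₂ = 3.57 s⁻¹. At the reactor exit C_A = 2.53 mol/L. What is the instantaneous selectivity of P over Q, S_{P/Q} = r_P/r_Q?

S_{P/Q} = r_P/r_Q = (k₁·C_A^2)/(k₂·C_A) = (k₁/k₂)·C_A.
= (5.05×2.530^2) / (3.57×2.530) = 32.32/9.032 = 3.58.
Since the desired path is higher order in A, keeping C_A high (PFR or concentrated feed) favours P.

3.58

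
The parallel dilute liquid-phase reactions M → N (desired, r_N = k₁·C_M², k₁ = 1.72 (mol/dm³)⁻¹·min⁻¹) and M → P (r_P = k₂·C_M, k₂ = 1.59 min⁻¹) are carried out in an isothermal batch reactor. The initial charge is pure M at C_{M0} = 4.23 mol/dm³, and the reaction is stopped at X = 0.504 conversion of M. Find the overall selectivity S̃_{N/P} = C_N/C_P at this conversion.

3.32

C_M = C_{M0}(1−X) = 2.098 mol/dm³.
Along a PFR/batch, dC_P/dC_M = −r_P/(r_N+r_P) = −k₂/(k₂+k₁·C_M).
Integrating from C_{M0} to C_M: C_P = (1.59/1.72)·ln[(1.59+1.72·4.23)/(1.59+1.72·2.10)] = 0.9244·ln(8.866/5.199) = 0.4934 mol/dm³.
Then C_N = (C_{M0}−C_M) − C_P = 2.132 − 0.4934 = 1.638 mol/dm³.
S̃_{N/P} = C_N/C_P = 1.638/0.4934 = 3.32.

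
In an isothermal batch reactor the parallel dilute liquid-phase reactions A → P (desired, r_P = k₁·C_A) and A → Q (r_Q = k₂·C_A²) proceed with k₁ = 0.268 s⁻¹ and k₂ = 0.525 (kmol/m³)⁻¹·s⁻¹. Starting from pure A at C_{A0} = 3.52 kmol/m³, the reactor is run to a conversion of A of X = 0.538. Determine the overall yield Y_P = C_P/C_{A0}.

0.0920

C_A = C_{A0}(1−X) = 1.626 kmol/m³.
Along a PFR/batch, dC_P/dC_A = −r_P/(r_P+r_Q) = −k₁/(k₁+k₂·C_A).
Integrating from C_{A0} to C_A: C_P = (0.268/0.525)·ln[(0.268+0.525·3.52)/(0.268+0.525·1.63)] = 0.5105·ln(2.116/1.122) = 0.3240 kmol/m³.
Y_P = C_P/C_{A0} = 0.3240/3.52 = 0.0920.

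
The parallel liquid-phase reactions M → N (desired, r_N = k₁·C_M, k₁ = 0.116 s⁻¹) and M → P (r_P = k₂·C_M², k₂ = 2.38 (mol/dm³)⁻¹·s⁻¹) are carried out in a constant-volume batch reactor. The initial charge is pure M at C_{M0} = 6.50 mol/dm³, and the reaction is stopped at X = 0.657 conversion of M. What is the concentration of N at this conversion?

C_M = C_{M0}(1−X) = 2.229 mol/dm³.
Along a PFR/batch, dC_N/dC_M = −r_N/(r_N+r_P) = −k₁/(k₁+k₂·C_M).
Integrating from C_{M0} to C_M: C_N = (0.116/2.38)·ln[(0.116+2.38·6.50)/(0.116+2.38·2.23)] = 0.04874·ln(15.59/5.422) = 0.05146 mol/dm³.

0.0515 mol/dm³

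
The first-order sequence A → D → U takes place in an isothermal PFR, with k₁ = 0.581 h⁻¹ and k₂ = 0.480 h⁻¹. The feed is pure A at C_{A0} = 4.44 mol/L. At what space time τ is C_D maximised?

1.89 h

Setting dC_D/dτ = 0 gives τ_opt = ln(k₂/k₁)/(k₂−k₁).
= ln(0.480/0.581)/(0.480−0.581) = ln(0.8262)/-0.1010 = -0.1910/-0.1010 = 1.89 h.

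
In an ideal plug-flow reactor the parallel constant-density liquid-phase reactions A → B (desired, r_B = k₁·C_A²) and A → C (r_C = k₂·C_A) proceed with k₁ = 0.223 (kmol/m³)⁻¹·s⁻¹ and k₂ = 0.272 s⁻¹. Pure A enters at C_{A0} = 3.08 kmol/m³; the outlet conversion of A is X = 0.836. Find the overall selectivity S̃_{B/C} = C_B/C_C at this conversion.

C_A = C_{A0}(1−X) = 0.5051 kmol/m³.
Along a PFR/batch, dC_C/dC_A = −r_C/(r_B+r_C) = −k₂/(k₂+k₁·C_A).
Integrating from C_{A0} to C_A: C_C = (0.272/0.223)·ln[(0.272+0.223·3.08)/(0.272+0.223·0.505)] = 1.220·ln(0.9588/0.3846) = 1.114 kmol/m³.
Then C_B = (C_{A0}−C_A) − C_C = 2.575 − 1.114 = 1.461 kmol/m³.
S̃_{B/C} = C_B/C_C = 1.461/1.114 = 1.31.

1.31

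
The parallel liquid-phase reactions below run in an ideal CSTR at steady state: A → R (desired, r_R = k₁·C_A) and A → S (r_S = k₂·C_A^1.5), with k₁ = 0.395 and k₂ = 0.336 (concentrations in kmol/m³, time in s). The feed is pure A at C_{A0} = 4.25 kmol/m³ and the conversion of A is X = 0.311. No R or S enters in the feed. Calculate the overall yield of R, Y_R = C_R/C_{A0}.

0.127

Exit C_A = C_{A0}(1−X) = 4.25×0.689 = 2.928 kmol/m³.
A CSTR operates uniformly at the exit composition, giving r_R = 1.157 and r_S = 1.684 (each k·C_A^n at C_A = 2.928).
Fraction of consumed A going to R: r_R/(r_R+r_S) = 0.4072.
C_R = 0.4072·C_{A0}·X = 0.4072×4.25×0.311 = 0.538 kmol/m³; Y_R = C_R/C_{A0} = 0.127.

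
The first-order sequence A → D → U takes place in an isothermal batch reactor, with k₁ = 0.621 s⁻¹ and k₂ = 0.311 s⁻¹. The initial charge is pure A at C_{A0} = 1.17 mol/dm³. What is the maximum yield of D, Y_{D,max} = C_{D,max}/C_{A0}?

0.500

At the optimum, C_{D,max}/C_{A0} = (k₁/k₂)^[k₂/(k₂−k₁)].
= (0.621/0.311)^(0.311/(0.311−0.621)) = (1.997)^(-1.003) = 0.4997.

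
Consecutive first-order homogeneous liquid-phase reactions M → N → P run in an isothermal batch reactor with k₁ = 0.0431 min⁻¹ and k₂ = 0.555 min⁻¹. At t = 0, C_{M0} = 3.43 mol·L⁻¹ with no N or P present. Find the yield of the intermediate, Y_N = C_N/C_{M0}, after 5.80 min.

0.0622

The intermediate concentration in a first-order A→B→C sequence is C_N = k₁C_{M0}(e^(−k₁t) − e^(−k₂t))/(k₂−k₁).
e^(−k₁t) = e^(−0.0431×5.80) = e^(−0.2500) = 0.7788; e^(−k₂t) = e^(−3.219) = 0.04000.
C_N = 0.0431×3.43/(0.555−0.0431) × (0.7788−0.04000) = 0.2888×0.7388 = 0.2134 mol·L⁻¹.
Y_N = C_N/C_{M0} = 0.2134/3.43 = 0.0622.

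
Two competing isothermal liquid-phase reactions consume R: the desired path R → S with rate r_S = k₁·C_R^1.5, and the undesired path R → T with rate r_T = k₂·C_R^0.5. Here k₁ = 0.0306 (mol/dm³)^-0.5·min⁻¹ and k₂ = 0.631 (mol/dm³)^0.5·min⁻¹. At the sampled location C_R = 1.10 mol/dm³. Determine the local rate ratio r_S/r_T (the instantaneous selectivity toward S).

0.0533

S_{S/T} = r_S/r_T = (k₁·C_R^1.5)/(k₂·C_R^0.5) = (k₁/k₂)·C_R.
= (0.0306×1.100^1.5) / (0.631×1.100^0.5) = 0.03530/0.6618 = 0.0533.
Since the desired path is higher order in R, keeping C_R high (PFR or concentrated feed) favours S.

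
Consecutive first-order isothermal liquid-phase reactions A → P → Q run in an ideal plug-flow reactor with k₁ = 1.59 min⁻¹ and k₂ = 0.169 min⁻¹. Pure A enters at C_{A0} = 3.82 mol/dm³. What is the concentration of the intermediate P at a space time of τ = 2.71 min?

2.65 mol/dm³

The intermediate concentration in a first-order A→B→C sequence is C_P = k₁C_{A0}(e^(−k₁τ) − e^(−k₂τ))/(k₂−k₁).
e^(−k₁τ) = e^(−1.59×2.71) = e^(−4.309) = 0.01345; e^(−k₂τ) = e^(−0.4580) = 0.6326.
C_P = 1.59×3.82/(0.169−1.59) × (0.01345−0.6326) = (-4.274)×(-0.6191) = 2.646 mol/dm³.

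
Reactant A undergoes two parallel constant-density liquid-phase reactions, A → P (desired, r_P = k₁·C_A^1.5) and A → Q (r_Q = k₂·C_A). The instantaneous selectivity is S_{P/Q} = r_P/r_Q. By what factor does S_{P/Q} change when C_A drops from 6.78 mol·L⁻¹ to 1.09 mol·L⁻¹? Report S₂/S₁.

S_{P/Q} = (k₁/k₂)·C_A^0.5, so S₂/S₁ = (C_{A,2}/C_{A,1})^0.5.
= (1.09/6.78)^0.5 = (0.1608)^0.5 = 0.401.
Selectivity toward P falls as C_A falls — high-concentration operation is favoured.

0.401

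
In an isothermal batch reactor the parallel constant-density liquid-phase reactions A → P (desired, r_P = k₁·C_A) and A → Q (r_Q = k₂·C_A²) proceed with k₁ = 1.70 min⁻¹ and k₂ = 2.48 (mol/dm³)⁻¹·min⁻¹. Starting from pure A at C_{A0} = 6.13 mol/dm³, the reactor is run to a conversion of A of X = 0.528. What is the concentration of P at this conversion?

C_A = C_{A0}(1−X) = 2.893 mol/dm³.
Along a PFR/batch, dC_P/dC_A = −r_P/(r_P+r_Q) = −k₁/(k₁+k₂·C_A).
Integrating from C_{A0} to C_A: C_P = (1.70/2.48)·ln[(1.70+2.48·6.13)/(1.70+2.48·2.89)] = 0.6855·ln(16.90/8.876) = 0.4416 mol/dm³.

0.442 mol/dm³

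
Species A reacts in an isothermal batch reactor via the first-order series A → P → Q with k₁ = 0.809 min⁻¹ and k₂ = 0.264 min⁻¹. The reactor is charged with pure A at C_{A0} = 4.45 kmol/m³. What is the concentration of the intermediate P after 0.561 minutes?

Solving the coupled first-order balances gives C_P(t) = [k₁/(k₂−k₁)]·C_{A0}·(e^(−k₁t) − e^(−k₂t)).
e^(−k₁t) = e^(−0.809×0.561) = e^(−0.4538) = 0.6352; e^(−k₂t) = e^(−0.1481) = 0.8623.
C_P = 0.809×4.45/(0.264−0.809) × (0.6352−0.8623) = (-6.606)×(-0.2272) = 1.501 kmol/m³.

1.50 kmol/m³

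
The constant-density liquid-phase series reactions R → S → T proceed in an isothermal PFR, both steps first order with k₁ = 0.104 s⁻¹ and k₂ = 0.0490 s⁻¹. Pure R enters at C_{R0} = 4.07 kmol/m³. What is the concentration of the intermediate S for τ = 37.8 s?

The intermediate concentration in a first-order A→B→C sequence is C_S = k₁C_{R0}(e^(−k₁τ) − e^(−k₂τ))/(k₂−k₁).
e^(−k₁τ) = e^(−0.104×37.8) = e^(−3.931) = 0.01962; e^(−k₂τ) = e^(−1.852) = 0.1569.
C_S = 0.104×4.07/(0.0490−0.104) × (0.01962−0.1569) = (-7.696)×(-0.1373) = 1.056 kmol/m³.

1.06 kmol/m³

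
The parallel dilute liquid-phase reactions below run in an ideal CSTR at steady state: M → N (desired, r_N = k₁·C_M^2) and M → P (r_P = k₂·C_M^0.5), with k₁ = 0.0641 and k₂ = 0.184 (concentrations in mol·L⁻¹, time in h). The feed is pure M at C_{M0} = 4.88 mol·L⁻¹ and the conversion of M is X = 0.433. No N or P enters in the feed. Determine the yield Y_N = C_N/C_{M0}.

Exit C_M = C_{M0}(1−X) = 4.88×0.567 = 2.767 mol·L⁻¹.
A CSTR operates uniformly at the exit composition, giving r_N = 0.4908 and r_P = 0.3061 (each k·C_M^n at C_M = 2.767).
Fraction of consumed M going to N: r_N/(r_N+r_P) = 0.6159.
C_N = 0.6159·C_{M0}·X = 0.6159×4.88×0.433 = 1.30 mol·L⁻¹; Y_N = C_N/C_{M0} = 0.267.

0.267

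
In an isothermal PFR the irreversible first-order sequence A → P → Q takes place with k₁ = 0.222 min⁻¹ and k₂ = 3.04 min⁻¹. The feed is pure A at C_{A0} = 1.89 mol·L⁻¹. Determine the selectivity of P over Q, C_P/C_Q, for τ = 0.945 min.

Solving the coupled first-order balances gives C_P(τ) = [k₁/(k₂−k₁)]·C_{A0}·(e^(−k₁τ) − e^(−k₂τ)).
e^(−k₁τ) = e^(−0.222×0.945) = e^(−0.2098) = 0.8108; e^(−k₂τ) = e^(−2.873) = 0.05654.
C_P = 0.222×1.89/(3.04−0.222) × (0.8108−0.05654) = 0.1489×0.7542 = 0.1123 mol·L⁻¹.
C_A = C_{A0}e^(−k₁τ) = 1.532 mol·L⁻¹, so C_Q = C_{A0}−C_A−C_P = 0.2454 mol·L⁻¹; C_P/C_Q = 0.458.

0.458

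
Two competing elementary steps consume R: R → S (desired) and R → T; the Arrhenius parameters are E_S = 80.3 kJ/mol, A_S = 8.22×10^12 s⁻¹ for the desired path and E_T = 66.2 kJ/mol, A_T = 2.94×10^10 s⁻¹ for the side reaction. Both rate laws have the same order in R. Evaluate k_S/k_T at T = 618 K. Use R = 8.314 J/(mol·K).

18.0

With equal orders, S_{S/T} = k_S/k_T = (A_S/A_T)·exp[(E_T−E_S)/(RT)].
(E_T−E_S)/(RT) = (66.2−80.3)×10³/(8.314×618) = -14100/5138 = -2.744.
k_S/k_T = (8.22×10^12/2.94×10^10)·exp(-2.744) = 279.6 × 0.06430 = 18.0.
Since E_S > E_T, raising the temperature improves selectivity toward S.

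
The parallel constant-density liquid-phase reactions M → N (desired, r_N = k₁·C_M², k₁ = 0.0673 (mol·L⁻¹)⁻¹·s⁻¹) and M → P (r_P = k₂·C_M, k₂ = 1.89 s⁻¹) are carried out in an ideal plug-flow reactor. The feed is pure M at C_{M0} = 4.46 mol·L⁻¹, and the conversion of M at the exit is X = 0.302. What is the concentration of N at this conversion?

0.160 mol·L⁻¹

C_M = C_{M0}(1−X) = 3.113 mol·L⁻¹.
Along a PFR/batch, dC_P/dC_M = −r_P/(r_N+r_P) = −k₂/(k₂+k₁·C_M).
Integrating from C_{M0} to C_M: C_P = (1.89/0.0673)·ln[(1.89+0.0673·4.46)/(1.89+0.0673·3.11)] = 28.08·ln(2.190/2.100) = 1.187 mol·L⁻¹.
Then C_N = (C_{M0}−C_M) − C_P = 1.347 − 1.187 = 0.1599 mol·L⁻¹.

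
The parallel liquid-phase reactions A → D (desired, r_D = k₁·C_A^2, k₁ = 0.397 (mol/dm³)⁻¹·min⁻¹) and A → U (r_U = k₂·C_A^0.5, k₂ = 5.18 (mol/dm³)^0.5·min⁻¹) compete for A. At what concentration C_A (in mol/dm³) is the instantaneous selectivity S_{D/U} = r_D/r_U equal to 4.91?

S_{D/U} = (k₁/k₂)·C_A^1.5 ⇒ C_A = (S·k₂/k₁)^(1/1.5).
= (4.91×5.18/0.397)^(0.6667) = (64.06)^(0.6667) = 16.0 mol/dm³.

16.0 mol/dm³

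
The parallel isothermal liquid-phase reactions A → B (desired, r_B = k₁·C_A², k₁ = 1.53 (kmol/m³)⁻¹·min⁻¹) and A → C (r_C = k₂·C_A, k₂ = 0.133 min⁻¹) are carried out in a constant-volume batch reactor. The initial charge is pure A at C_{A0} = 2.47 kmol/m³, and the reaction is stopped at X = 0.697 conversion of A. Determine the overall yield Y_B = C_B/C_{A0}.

C_A = C_{A0}(1−X) = 0.7484 kmol/m³.
Along a PFR/batch, dC_C/dC_A = −r_C/(r_B+r_C) = −k₂/(k₂+k₁·C_A).
Integrating from C_{A0} to C_A: C_C = (0.133/1.53)·ln[(0.133+1.53·2.47)/(0.133+1.53·0.748)] = 0.08693·ln(3.912/1.278) = 0.09725 kmol/m³.
Then C_B = (C_{A0}−C_A) − C_C = 1.722 − 0.09725 = 1.624 kmol/m³.
Y_B = C_B/C_{A0} = 1.624/2.47 = 0.658.

0.658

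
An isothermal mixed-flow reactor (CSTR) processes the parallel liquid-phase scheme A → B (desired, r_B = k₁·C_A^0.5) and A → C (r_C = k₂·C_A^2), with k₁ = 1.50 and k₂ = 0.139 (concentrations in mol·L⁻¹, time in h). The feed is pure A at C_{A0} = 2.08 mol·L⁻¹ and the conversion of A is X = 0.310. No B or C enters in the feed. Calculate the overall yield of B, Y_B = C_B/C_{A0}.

Exit C_A = C_{A0}(1−X) = 2.08×0.690 = 1.435 mol·L⁻¹.
Rates in a CSTR are evaluated at the outlet concentration: r_B = 1.50×1.435^0.5 = 1.797, r_C = 0.139×1.435^2 = 0.2863.
Fraction of consumed A going to B: r_B/(r_B+r_C) = 0.8626.
C_B = 0.8626·C_{A0}·X = 0.8626×2.08×0.310 = 0.556 mol·L⁻¹; Y_B = C_B/C_{A0} = 0.267.

0.267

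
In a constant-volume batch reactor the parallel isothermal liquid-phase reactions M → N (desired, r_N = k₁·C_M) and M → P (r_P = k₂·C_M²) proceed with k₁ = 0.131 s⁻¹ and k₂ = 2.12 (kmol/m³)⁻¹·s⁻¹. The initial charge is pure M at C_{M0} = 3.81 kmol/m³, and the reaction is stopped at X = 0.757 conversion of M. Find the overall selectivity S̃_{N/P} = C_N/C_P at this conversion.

0.0302

C_M = C_{M0}(1−X) = 0.9258 kmol/m³.
Along a PFR/batch, dC_N/dC_M = −r_N/(r_N+r_P) = −k₁/(k₁+k₂·C_M).
Integrating from C_{M0} to C_M: C_N = (0.131/2.12)·ln[(0.131+2.12·3.81)/(0.131+2.12·0.926)] = 0.06179·ln(8.208/2.094) = 0.08442 kmol/m³.
C_P = (C_{M0}−C_M)−C_N = 2.800 kmol/m³; S̃_{N/P} = 0.08442/2.800 = 0.0302.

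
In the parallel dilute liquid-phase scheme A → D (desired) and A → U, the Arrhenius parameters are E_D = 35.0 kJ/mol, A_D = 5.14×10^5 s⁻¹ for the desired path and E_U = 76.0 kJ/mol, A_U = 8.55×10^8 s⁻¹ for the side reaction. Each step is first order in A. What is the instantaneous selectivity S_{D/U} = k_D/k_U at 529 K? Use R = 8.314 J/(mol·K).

Since both paths have the same order in A, the concentration cancels and S_{D/U} = k_D/k_U = (A_D/A_U)·exp[(E_U−E_D)/(RT)].
(E_U−E_D)/(RT) = (76.0−35.0)×10³/(8.314×529) = 41000/4398 = 9.322.
k_D/k_U = (5.14×10^5/8.55×10^8)·exp(9.322) = 6.012×10^-4 × 11183 = 6.72.

6.72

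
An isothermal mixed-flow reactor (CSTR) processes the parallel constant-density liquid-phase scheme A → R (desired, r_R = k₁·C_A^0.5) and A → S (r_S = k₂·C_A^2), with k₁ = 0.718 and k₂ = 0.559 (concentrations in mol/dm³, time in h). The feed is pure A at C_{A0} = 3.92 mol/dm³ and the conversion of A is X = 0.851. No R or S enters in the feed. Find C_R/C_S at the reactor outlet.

Exit C_A = C_{A0}(1−X) = 3.92×0.149 = 0.5841 mol/dm³.
A CSTR operates uniformly at the exit composition, giving r_R = 0.5487 and r_S = 0.1907 (each k·C_A^n at C_A = 0.5841).
Overall selectivity = C_R/C_S = r_Rτ/(r_Sτ) = r_R/r_S = 2.88.

2.88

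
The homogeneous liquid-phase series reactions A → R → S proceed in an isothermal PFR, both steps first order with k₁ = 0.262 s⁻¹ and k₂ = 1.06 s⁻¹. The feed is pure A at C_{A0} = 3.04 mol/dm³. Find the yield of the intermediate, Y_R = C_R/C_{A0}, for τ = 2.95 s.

Solving the coupled first-order balances gives C_R(τ) = [k₁/(k₂−k₁)]·C_{A0}·(e^(−k₁τ) − e^(−k₂τ)).
e^(−k₁τ) = e^(−0.262×2.95) = e^(−0.7729) = 0.4617; e^(−k₂τ) = e^(−3.127) = 0.04385.
C_R = 0.262×3.04/(1.06−0.262) × (0.4617−0.04385) = 0.9981×0.4178 = 0.4170 mol/dm³.
Y_R = C_R/C_{A0} = 0.4170/3.04 = 0.137.

0.137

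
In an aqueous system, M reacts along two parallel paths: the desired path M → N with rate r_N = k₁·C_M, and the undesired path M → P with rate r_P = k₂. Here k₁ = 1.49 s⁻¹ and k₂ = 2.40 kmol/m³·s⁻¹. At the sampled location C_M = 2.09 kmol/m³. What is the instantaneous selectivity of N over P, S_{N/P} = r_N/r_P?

S_{N/P} = r_N/r_P = (k₁·C_M)/(k₂) = (k₁/k₂)·C_M.
= (1.49×2.090) / (2.40) = 3.114/2.400 = 1.30.

1.30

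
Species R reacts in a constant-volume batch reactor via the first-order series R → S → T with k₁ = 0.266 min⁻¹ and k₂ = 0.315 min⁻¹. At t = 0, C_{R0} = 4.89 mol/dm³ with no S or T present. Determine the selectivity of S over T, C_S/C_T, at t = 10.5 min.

Solving the coupled first-order balances gives C_S(t) = [k₁/(k₂−k₁)]·C_{R0}·(e^(−k₁t) − e^(−k₂t)).
e^(−k₁t) = e^(−0.266×10.5) = e^(−2.793) = 0.06124; e^(−k₂t) = e^(−3.308) = 0.03661.
C_S = 0.266×4.89/(0.315−0.266) × (0.06124−0.03661) = 26.55×0.02463 = 0.6538 mol/dm³.
C_R = C_{R0}e^(−k₁t) = 0.2995 mol/dm³, so C_T = C_{R0}−C_R−C_S = 3.937 mol/dm³; C_S/C_T = 0.166.

0.166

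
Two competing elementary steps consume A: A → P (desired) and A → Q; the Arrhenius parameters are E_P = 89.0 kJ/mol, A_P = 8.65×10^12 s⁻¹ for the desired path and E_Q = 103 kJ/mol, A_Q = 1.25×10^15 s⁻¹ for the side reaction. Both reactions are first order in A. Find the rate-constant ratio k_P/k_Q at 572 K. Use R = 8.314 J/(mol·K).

0.131

k_P/k_Q = (A_P/A_Q)·exp[−(E_P−E_Q)/(RT)] = (A_P/A_Q)·exp[(E_Q−E_P)/(RT)].
(E_Q−E_P)/(RT) = (103−89.0)×10³/(8.314×572) = 14000/4756 = 2.944.
k_P/k_Q = (8.65×10^12/1.25×10^15)·exp(2.944) = 0.006920 × 18.99 = 0.131.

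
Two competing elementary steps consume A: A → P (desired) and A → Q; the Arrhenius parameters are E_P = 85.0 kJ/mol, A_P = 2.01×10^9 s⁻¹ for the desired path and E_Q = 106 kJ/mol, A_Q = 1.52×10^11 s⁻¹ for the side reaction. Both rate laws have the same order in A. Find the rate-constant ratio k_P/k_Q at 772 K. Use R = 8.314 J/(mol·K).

Since both paths have the same order in A, the concentration cancels and S_{P/Q} = k_P/k_Q = (A_P/A_Q)·exp[(E_Q−E_P)/(RT)].
(E_Q−E_P)/(RT) = (106−85.0)×10³/(8.314×772) = 21000/6418 = 3.272.
k_P/k_Q = (2.01×10^9/1.52×10^11)·exp(3.272) = 0.01322 × 26.36 = 0.349.
Since E_P < E_Q, lowering the temperature improves selectivity toward P.

0.349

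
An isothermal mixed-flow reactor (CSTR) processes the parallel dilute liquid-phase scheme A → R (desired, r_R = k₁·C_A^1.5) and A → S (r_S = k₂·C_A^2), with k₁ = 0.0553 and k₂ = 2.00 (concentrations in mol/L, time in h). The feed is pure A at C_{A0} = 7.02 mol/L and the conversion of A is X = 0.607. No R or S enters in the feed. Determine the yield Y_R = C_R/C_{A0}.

0.00994

Exit C_A = C_{A0}(1−X) = 7.02×0.393 = 2.759 mol/L.
Rates in a CSTR are evaluated at the outlet concentration: r_R = 0.0553×2.759^1.5 = 0.2534, r_S = 2.00×2.759^2 = 15.22.
Fraction of consumed A going to R: r_R/(r_R+r_S) = 0.01637.
C_R = 0.01637·C_{A0}·X = 0.01637×7.02×0.607 = 0.0698 mol/L; Y_R = C_R/C_{A0} = 0.00994.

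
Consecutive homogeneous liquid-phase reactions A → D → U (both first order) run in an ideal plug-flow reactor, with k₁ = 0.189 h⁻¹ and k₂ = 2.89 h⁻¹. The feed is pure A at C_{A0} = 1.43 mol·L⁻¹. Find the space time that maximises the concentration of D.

1.01 h

For first-order series the maximum of C_D occurs at τ_opt = ln(k₂/k₁)/(k₂−k₁).
= ln(2.89/0.189)/(2.89−0.189) = ln(15.29)/2.701 = 2.727/2.701 = 1.01 h.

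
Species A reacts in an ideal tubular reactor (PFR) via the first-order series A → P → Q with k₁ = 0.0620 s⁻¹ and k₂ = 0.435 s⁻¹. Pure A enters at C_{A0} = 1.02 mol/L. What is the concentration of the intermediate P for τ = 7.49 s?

0.100 mol/L

The intermediate concentration in a first-order A→B→C sequence is C_P = k₁C_{A0}(e^(−k₁τ) − e^(−k₂τ))/(k₂−k₁).
e^(−k₁τ) = e^(−0.0620×7.49) = e^(−0.4644) = 0.6285; e^(−k₂τ) = e^(−3.258) = 0.03846.
C_P = 0.0620×1.02/(0.435−0.0620) × (0.6285−0.03846) = 0.1695×0.5901 = 0.1000 mol/L.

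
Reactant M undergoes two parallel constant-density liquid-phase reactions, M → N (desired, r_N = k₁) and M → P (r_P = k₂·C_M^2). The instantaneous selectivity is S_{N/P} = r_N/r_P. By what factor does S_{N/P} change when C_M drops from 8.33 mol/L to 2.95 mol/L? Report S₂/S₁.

7.97

S_{N/P} = (k₁/k₂)·C_M^-2, so S₂/S₁ = (C_{M,2}/C_{M,1})^-2.
= (2.95/8.33)^(-2) = (0.3541)^(-2) = 7.97.
Selectivity toward N rises as C_M falls — low-concentration operation is favoured.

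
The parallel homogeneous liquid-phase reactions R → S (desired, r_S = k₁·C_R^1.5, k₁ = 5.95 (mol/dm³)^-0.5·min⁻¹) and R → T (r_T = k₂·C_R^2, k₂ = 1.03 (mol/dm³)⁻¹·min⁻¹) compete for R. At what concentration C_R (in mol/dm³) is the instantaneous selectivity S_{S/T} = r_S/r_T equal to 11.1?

0.271 mol/dm³

S_{S/T} = (k₁/k₂)·C_R^-0.5 ⇒ C_R = (S·k₂/k₁)^(-2).
= (11.1×1.03/5.95)^(-2) = (1.922)^(-2) = 0.271 mol/dm³.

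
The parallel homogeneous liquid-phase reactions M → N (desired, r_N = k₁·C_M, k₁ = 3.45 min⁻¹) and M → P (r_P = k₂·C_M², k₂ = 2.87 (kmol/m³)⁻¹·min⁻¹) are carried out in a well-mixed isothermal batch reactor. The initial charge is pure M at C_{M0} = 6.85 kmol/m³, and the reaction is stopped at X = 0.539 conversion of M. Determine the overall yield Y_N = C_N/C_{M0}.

0.108

C_M = C_{M0}(1−X) = 3.158 kmol/m³.
Along a PFR/batch, dC_N/dC_M = −r_N/(r_N+r_P) = −k₁/(k₁+k₂·C_M).
Integrating from C_{M0} to C_M: C_N = (3.45/2.87)·ln[(3.45+2.87·6.85)/(3.45+2.87·3.16)] = 1.202·ln(23.11/12.51) = 0.7375 kmol/m³.
Y_N = C_N/C_{M0} = 0.7375/6.85 = 0.108.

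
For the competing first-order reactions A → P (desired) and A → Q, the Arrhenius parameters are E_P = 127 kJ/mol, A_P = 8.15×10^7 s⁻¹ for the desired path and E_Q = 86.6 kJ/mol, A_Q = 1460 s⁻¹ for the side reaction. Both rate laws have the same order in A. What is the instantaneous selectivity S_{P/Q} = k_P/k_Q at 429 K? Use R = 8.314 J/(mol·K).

With equal orders, S_{P/Q} = k_P/k_Q = (A_P/A_Q)·exp[(E_Q−E_P)/(RT)].
(E_Q−E_P)/(RT) = (86.6−127)×10³/(8.314×429) = -40400/3567 = -11.33.
k_P/k_Q = (8.15×10^7/1460)·exp(-11.33) = 55822 × 1.204×10^-5 = 0.672.
Since E_P > E_Q, raising the temperature improves selectivity toward P.

0.672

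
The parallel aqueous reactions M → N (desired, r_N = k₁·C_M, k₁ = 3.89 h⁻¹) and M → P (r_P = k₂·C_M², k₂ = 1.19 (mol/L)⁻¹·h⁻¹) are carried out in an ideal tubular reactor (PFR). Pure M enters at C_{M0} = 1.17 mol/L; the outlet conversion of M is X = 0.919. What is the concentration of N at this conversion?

0.907 mol/L

C_M = C_{M0}(1−X) = 0.09477 mol/L.
Along a PFR/batch, dC_N/dC_M = −r_N/(r_N+r_P) = −k₁/(k₁+k₂·C_M).
Integrating from C_{M0} to C_M: C_N = (3.89/1.19)·ln[(3.89+1.19·1.17)/(3.89+1.19·0.0948)] = 3.269·ln(5.282/4.003) = 0.9067 mol/L.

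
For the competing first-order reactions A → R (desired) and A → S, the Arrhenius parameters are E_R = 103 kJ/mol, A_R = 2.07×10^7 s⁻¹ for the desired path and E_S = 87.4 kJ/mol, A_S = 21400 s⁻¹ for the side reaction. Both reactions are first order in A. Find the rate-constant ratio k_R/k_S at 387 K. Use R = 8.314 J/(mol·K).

7.58

With equal orders, S_{R/S} = k_R/k_S = (A_R/A_S)·exp[(E_S−E_R)/(RT)].
(E_S−E_R)/(RT) = (87.4−103)×10³/(8.314×387) = -15600/3218 = -4.848.
k_R/k_S = (2.07×10^7/21400)·exp(-4.848) = 967.3 × 0.007840 = 7.58.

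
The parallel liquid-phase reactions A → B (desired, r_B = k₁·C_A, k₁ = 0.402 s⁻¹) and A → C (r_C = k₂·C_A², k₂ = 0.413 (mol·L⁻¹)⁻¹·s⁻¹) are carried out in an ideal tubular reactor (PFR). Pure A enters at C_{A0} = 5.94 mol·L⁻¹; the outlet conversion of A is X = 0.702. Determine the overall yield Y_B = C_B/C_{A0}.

C_A = C_{A0}(1−X) = 1.770 mol·L⁻¹.
Along a PFR/batch, dC_B/dC_A = −r_B/(r_B+r_C) = −k₁/(k₁+k₂·C_A).
Integrating from C_{A0} to C_A: C_B = (0.402/0.413)·ln[(0.402+0.413·5.94)/(0.402+0.413·1.77)] = 0.9734·ln(2.855/1.133) = 0.8996 mol·L⁻¹.
Y_B = C_B/C_{A0} = 0.8996/5.94 = 0.151.

0.151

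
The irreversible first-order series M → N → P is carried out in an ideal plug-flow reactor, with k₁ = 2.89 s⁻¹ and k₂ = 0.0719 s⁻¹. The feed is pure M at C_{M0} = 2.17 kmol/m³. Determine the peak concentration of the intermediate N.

Evaluating C_N at τ_opt = ln(k₂/k₁)/(k₂−k₁) gives C_{N,max}/C_{M0} = (k₁/k₂)^[k₂/(k₂−k₁)].
= (2.89/0.0719)^(0.0719/(0.0719−2.89)) = (40.19)^(-0.02551) = 0.9101.
C_{N,max} = 0.9101×2.17 = 1.97 kmol/m³.

1.97 kmol/m³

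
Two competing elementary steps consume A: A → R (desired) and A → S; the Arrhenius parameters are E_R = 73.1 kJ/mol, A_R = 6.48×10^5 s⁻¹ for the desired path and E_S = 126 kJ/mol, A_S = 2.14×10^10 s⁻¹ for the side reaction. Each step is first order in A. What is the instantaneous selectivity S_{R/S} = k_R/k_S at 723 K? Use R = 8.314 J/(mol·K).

0.201

With equal orders, S_{R/S} = k_R/k_S = (A_R/A_S)·exp[(E_S−E_R)/(RT)].
(E_S−E_R)/(RT) = (126−73.1)×10³/(8.314×723) = 52900/6011 = 8.801.
k_R/k_S = (6.48×10^5/2.14×10^10)·exp(8.801) = 3.028×10^-5 × 6638 = 0.201.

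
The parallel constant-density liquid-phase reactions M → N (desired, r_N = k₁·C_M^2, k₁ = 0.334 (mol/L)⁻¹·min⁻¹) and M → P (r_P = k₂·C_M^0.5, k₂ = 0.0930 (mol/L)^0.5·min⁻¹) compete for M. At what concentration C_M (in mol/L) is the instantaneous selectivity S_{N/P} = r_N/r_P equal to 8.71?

S_{N/P} = (k₁/k₂)·C_M^1.5 ⇒ C_M = (S·k₂/k₁)^(1/1.5).
= (8.71×0.0930/0.334)^(0.6667) = (2.425)^(0.6667) = 1.81 mol/L.

1.81 mol/L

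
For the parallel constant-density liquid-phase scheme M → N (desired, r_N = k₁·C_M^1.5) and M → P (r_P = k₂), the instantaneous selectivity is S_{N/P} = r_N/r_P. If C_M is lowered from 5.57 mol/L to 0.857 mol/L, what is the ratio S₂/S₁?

0.0604

S_{N/P} = (k₁/k₂)·C_M^1.5, so S₂/S₁ = (C_{M,2}/C_{M,1})^1.5.
= (0.857/5.57)^1.5 = (0.1539)^1.5 = 0.0604.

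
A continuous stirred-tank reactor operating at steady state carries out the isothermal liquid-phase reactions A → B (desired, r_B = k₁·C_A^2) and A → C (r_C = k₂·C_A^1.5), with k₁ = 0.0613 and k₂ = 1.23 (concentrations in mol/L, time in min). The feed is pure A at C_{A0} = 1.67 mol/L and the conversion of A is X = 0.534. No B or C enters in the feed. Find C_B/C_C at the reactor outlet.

0.0440

Exit C_A = C_{A0}(1−X) = 1.67×0.466 = 0.7782 mol/L.
In a CSTR the entire volume is at exit conditions, so r_B = 0.0613×0.7782^2 = 0.03712 and r_C = 1.23×0.7782^1.5 = 0.8444.
Overall selectivity = C_B/C_C = r_Bτ/(r_Cτ) = r_B/r_C = 0.0440.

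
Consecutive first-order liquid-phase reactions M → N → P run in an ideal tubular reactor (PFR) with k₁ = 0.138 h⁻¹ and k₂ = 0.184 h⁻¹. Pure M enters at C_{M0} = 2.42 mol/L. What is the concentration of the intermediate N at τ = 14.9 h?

0.461 mol/L

Solving the coupled first-order balances gives C_N(τ) = [k₁/(k₂−k₁)]·C_{M0}·(e^(−k₁τ) − e^(−k₂τ)).
e^(−k₁τ) = e^(−0.138×14.9) = e^(−2.056) = 0.1279; e^(−k₂τ) = e^(−2.742) = 0.06447.
C_N = 0.138×2.42/(0.184−0.138) × (0.1279−0.06447) = 7.260×0.06347 = 0.4608 mol/L.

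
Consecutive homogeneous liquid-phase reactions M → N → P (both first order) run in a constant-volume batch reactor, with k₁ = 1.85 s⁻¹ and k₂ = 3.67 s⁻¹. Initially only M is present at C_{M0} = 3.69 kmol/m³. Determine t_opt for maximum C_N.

0.376 s

For first-order series the maximum of C_N occurs at t_opt = ln(k₂/k₁)/(k₂−k₁).
= ln(3.67/1.85)/(3.67−1.85) = ln(1.984)/1.820 = 0.6850/1.820 = 0.376 s.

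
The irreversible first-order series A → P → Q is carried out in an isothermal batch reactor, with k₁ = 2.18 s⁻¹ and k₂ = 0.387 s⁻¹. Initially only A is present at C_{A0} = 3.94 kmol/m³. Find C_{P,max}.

2.71 kmol/m³

At the optimum, C_{P,max}/C_{A0} = (k₁/k₂)^[k₂/(k₂−k₁)].
= (2.18/0.387)^(0.387/(0.387−2.18)) = (5.633)^(-0.2158) = 0.6886.
C_{P,max} = 0.6886×3.94 = 2.71 kmol/m³.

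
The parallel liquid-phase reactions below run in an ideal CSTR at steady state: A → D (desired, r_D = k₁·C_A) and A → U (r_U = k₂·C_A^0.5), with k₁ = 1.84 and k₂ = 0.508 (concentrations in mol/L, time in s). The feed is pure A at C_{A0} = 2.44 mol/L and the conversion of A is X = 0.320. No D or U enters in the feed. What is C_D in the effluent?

0.643 mol/L

Exit C_A = C_{A0}(1−X) = 2.44×0.680 = 1.659 mol/L.
In a CSTR the entire volume is at exit conditions, so r_D = 1.84×1.659 = 3.053 and r_U = 0.508×1.659^0.5 = 0.6544.
Fraction of consumed A going to D: r_D/(r_D+r_U) = 0.8235.
C_D = 0.8235·C_{A0}·X = 0.8235×2.44×0.320 = 0.643 mol/L.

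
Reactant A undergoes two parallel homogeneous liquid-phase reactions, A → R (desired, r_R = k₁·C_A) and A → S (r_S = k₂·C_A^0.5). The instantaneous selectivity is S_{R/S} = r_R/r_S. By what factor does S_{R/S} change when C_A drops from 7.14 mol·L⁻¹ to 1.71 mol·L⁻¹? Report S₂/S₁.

S_{R/S} = (k₁/k₂)·C_A^0.5, so S₂/S₁ = (C_{A,2}/C_{A,1})^0.5.
= (1.71/7.14)^0.5 = (0.2395)^0.5 = 0.489.

0.489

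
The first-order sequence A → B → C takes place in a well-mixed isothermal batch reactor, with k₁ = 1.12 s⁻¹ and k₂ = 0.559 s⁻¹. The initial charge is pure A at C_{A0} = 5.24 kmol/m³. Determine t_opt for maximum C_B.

1.24 s

For first-order series the maximum of C_B occurs at t_opt = ln(k₂/k₁)/(k₂−k₁).
= ln(0.559/1.12)/(0.559−1.12) = ln(0.4991)/-0.5610 = -0.6949/-0.5610 = 1.24 s.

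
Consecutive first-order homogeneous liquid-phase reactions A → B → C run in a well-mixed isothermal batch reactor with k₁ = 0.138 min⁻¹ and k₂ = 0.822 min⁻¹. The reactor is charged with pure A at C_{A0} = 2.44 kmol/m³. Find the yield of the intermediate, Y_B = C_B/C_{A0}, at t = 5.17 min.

0.0960

For first-order series with pure A initially, C_B(t) = k₁C_{A0}/(k₂−k₁)·(e^(−k₁t) − e^(−k₂t)).
e^(−k₁t) = e^(−0.138×5.17) = e^(−0.7135) = 0.4899; e^(−k₂t) = e^(−4.250) = 0.01427.
C_B = 0.138×2.44/(0.822−0.138) × (0.4899−0.01427) = 0.4923×0.4757 = 0.2342 kmol/m³.
Y_B = C_B/C_{A0} = 0.2342/2.44 = 0.0960.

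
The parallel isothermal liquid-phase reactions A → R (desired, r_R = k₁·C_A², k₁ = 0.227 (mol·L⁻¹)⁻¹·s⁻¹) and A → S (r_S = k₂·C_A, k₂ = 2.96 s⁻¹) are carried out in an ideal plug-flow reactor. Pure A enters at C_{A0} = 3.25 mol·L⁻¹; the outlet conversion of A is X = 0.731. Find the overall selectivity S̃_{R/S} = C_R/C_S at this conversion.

0.156

C_A = C_{A0}(1−X) = 0.8743 mol·L⁻¹.
Along a PFR/batch, dC_S/dC_A = −r_S/(r_R+r_S) = −k₂/(k₂+k₁·C_A).
Integrating from C_{A0} to C_A: C_S = (2.96/0.227)·ln[(2.96+0.227·3.25)/(2.96+0.227·0.874)] = 13.04·ln(3.698/3.158) = 2.056 mol·L⁻¹.
Then C_R = (C_{A0}−C_A) − C_S = 2.376 − 2.056 = 0.3202 mol·L⁻¹.
S̃_{R/S} = C_R/C_S = 0.3202/2.056 = 0.156.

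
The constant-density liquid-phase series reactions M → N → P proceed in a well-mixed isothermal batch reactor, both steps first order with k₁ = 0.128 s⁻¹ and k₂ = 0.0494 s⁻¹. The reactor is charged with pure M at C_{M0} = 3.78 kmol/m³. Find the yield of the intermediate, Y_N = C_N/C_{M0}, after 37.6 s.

The intermediate concentration in a first-order A→B→C sequence is C_N = k₁C_{M0}(e^(−k₁t) − e^(−k₂t))/(k₂−k₁).
e^(−k₁t) = e^(−0.128×37.6) = e^(−4.813) = 0.008125; e^(−k₂t) = e^(−1.857) = 0.1561.
C_N = 0.128×3.78/(0.0494−0.128) × (0.008125−0.1561) = (-6.156)×(-0.1479) = 0.9107 kmol/m³.
Y_N = C_N/C_{M0} = 0.9107/3.78 = 0.241.

0.241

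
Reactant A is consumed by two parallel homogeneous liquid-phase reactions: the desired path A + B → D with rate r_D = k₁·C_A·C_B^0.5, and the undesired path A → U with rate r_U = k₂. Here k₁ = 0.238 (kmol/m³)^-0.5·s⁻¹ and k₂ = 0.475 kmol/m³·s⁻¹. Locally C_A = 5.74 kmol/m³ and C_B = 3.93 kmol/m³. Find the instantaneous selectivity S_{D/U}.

S_{D/U} = r_D/r_U = (k₁·C_A·C_B^0.5)/(k₂) = (k₁/k₂)·C_A·C_B^0.5.
= (0.238×5.740×3.930^0.5) / (0.475) = 2.708/0.4750 = 5.70.
Since the desired path is higher order in A, keeping C_A high (PFR or concentrated feed) favours D.

5.70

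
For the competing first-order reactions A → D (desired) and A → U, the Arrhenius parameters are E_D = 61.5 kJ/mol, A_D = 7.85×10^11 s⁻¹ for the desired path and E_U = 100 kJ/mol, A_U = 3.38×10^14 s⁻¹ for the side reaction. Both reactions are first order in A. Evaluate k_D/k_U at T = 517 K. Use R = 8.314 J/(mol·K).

With equal orders, S_{D/U} = k_D/k_U = (A_D/A_U)·exp[(E_U−E_D)/(RT)].
(E_U−E_D)/(RT) = (100−61.5)×10³/(8.314×517) = 38500/4298 = 8.957.
k_D/k_U = (7.85×10^11/3.38×10^14)·exp(8.957) = 0.002322 × 7762 = 18.0.

18.0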